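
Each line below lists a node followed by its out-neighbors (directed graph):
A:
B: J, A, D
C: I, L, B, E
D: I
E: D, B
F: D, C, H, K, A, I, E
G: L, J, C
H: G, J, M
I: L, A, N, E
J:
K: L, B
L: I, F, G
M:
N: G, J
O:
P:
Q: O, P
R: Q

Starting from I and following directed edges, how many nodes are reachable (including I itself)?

BFS from I visits: I, A, E, L, N, B, D, F, G, J, C, H, K, M
Reachable nodes: 14 of 18 total.

14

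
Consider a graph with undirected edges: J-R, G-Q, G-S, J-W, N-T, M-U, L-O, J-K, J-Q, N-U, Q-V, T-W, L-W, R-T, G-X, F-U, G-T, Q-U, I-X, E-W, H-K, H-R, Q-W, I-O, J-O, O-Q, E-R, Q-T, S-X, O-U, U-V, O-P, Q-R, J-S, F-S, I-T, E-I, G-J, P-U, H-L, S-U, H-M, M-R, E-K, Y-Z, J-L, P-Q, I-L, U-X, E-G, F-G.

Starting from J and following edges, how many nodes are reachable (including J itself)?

20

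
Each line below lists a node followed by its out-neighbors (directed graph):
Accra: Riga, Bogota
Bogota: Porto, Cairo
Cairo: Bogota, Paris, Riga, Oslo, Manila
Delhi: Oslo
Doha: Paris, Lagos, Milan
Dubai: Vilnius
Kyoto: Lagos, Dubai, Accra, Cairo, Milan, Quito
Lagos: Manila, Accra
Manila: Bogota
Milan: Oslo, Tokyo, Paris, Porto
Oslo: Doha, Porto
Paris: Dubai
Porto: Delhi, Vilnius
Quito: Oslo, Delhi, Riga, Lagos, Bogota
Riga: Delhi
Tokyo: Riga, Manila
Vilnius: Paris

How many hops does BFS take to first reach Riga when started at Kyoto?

2

Level 0: Kyoto
Level 1: Accra, Cairo, Dubai, Lagos, Milan, Quito
Level 2: Bogota, Delhi, Manila, Oslo, Paris, Porto, Riga, Tokyo, Vilnius
Level 3: Doha
Riga first appears at level 2.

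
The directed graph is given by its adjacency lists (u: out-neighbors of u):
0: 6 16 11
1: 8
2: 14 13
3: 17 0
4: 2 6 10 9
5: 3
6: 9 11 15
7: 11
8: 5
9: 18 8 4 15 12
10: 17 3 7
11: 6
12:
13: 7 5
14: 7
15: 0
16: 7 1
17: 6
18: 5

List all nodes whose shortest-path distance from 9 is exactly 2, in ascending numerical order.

0, 2, 5, 6, 10

Level 0: 9
Level 1: 4, 8, 12, 15, 18
Level 2: 0, 2, 5, 6, 10
Level 3: 3, 7, 11, 13, 14, 16, 17
Level 4: 1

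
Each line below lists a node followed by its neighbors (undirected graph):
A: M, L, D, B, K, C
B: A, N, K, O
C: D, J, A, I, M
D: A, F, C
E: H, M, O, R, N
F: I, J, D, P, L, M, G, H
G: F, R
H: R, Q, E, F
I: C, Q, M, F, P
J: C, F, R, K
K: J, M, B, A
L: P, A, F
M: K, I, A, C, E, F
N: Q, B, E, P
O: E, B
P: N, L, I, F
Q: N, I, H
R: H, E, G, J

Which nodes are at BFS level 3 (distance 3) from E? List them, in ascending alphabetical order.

D, L

Level 0: E
Level 1: H, M, N, O, R
Level 2: A, B, C, F, G, I, J, K, P, Q
Level 3: D, L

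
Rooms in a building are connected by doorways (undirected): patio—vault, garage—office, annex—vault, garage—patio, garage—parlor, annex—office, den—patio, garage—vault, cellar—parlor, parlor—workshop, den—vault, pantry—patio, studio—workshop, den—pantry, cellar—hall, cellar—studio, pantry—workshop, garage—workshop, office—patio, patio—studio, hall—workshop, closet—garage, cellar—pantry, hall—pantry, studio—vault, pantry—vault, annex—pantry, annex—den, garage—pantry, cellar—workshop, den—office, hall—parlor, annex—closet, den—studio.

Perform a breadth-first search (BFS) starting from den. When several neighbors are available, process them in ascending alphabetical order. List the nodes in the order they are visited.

Visit den; enqueue annex, office, pantry, patio, studio, vault → queue [annex, office, pantry, patio, studio, vault]
Visit annex; enqueue closet → queue [office, pantry, patio, studio, vault, closet]
Visit office; enqueue garage → queue [pantry, patio, studio, vault, closet, garage]
Visit pantry; enqueue cellar, hall, workshop → queue [patio, studio, vault, closet, garage, cellar, hall, workshop]
Visit patio → queue [studio, vault, closet, garage, cellar, hall, workshop]
Visit studio → queue [vault, closet, garage, cellar, hall, workshop]
Visit vault → queue [closet, garage, cellar, hall, workshop]
Visit closet → queue [garage, cellar, hall, workshop]
Visit garage; enqueue parlor → queue [cellar, hall, workshop, parlor]
Visit cellar → queue [hall, workshop, parlor]
Visit hall → queue [workshop, parlor]
Visit workshop → queue [parlor]
Visit parlor → queue []

den annex office pantry patio studio vault closet garage cellar hall workshop parlor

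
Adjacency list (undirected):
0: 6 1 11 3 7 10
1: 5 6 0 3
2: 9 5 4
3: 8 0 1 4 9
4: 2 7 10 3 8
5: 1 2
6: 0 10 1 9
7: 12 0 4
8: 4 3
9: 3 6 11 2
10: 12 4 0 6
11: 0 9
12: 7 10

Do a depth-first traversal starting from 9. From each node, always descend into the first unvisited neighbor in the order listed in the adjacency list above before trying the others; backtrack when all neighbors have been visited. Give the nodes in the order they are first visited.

Visit 9
9 → 3
3 → 8
8 → 4
4 → 2
2 → 5
5 → 1
1 → 6
6 → 0
0 → 11
0 → 7
7 → 12
12 → 10

9, 3, 8, 4, 2, 5, 1, 6, 0, 11, 7, 12, 10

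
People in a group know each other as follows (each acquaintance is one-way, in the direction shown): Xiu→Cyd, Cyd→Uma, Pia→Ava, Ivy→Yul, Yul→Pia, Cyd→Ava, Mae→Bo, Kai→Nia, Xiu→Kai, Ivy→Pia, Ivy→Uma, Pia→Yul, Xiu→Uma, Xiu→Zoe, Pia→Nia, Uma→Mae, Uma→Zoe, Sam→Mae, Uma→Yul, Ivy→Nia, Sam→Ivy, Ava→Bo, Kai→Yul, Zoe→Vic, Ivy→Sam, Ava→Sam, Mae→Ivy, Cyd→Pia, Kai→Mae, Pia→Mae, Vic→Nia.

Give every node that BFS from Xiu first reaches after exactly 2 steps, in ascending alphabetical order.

Ava, Mae, Nia, Pia, Vic, Yul

Level 0: Xiu
Level 1: Cyd, Kai, Uma, Zoe
Level 2: Ava, Mae, Nia, Pia, Vic, Yul
Level 3: Bo, Ivy, Sam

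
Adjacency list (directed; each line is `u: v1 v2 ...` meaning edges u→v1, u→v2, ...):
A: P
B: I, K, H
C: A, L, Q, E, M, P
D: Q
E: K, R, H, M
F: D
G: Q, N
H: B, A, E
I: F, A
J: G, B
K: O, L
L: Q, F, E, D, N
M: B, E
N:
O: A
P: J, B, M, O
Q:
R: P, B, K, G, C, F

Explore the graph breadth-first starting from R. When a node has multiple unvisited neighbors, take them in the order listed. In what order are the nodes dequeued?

Visit R; enqueue P, B, K, G, C, F → queue [P, B, K, G, C, F]
Visit P; enqueue J, M, O → queue [B, K, G, C, F, J, M, O]
Visit B; enqueue I, H → queue [K, G, C, F, J, M, O, I, H]
Visit K; enqueue L → queue [G, C, F, J, M, O, I, H, L]
Visit G; enqueue Q, N → queue [C, F, J, M, O, I, H, L, Q, N]
Visit C; enqueue A, E → queue [F, J, M, O, I, H, L, Q, N, A, E]
Visit F; enqueue D → queue [J, M, O, I, H, L, Q, N, A, E, D]
Visit J → queue [M, O, I, H, L, Q, N, A, E, D]
Visit M → queue [O, I, H, L, Q, N, A, E, D]
Visit O → queue [I, H, L, Q, N, A, E, D]
Visit I → queue [H, L, Q, N, A, E, D]
Visit H → queue [L, Q, N, A, E, D]
Visit L → queue [Q, N, A, E, D]
Visit Q → queue [N, A, E, D]
Visit N → queue [A, E, D]
Visit A → queue [E, D]
Visit E → queue [D]
Visit D → queue []

R, P, B, K, G, C, F, J, M, O, I, H, L, Q, N, A, E, D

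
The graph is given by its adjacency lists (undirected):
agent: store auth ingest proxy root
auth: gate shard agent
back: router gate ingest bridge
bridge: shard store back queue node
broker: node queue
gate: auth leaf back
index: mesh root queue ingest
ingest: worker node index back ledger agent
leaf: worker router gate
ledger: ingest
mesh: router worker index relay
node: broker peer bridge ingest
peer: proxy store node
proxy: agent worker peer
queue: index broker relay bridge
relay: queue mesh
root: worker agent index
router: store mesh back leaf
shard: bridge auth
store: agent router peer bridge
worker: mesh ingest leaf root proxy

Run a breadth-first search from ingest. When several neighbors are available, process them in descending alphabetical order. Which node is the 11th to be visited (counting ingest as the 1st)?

leaf

Visit ingest; enqueue worker, node, ledger, index, back, agent → queue [worker, node, ledger, index, back, agent]
Visit worker; enqueue root, proxy, mesh, leaf → queue [node, ledger, index, back, agent, root, proxy, mesh, leaf]
Visit node; enqueue peer, broker, bridge → queue [ledger, index, back, agent, root, proxy, mesh, leaf, peer, broker, bridge]
Visit ledger → queue [index, back, agent, root, proxy, mesh, leaf, peer, broker, bridge]
Visit index; enqueue queue → queue [back, agent, root, proxy, mesh, leaf, peer, broker, bridge, queue]
Visit back; enqueue router, gate → queue [agent, root, proxy, mesh, leaf, peer, broker, bridge, queue, router, gate]
Visit agent; enqueue store, auth → queue [root, proxy, mesh, leaf, peer, broker, bridge, queue, router, gate, store, auth]
Visit root → queue [proxy, mesh, leaf, peer, broker, bridge, queue, router, gate, store, auth]
Visit proxy → queue [mesh, leaf, peer, broker, bridge, queue, router, gate, store, auth]
Visit mesh; enqueue relay → queue [leaf, peer, broker, bridge, queue, router, gate, store, auth, relay]
Visit leaf → queue [peer, broker, bridge, queue, router, gate, store, auth, relay]
Visit peer → queue [broker, bridge, queue, router, gate, store, auth, relay]
Visit broker → queue [bridge, queue, router, gate, store, auth, relay]
Visit bridge; enqueue shard → queue [queue, router, gate, store, auth, relay, shard]
Visit queue → queue [router, gate, store, auth, relay, shard]
Visit router → queue [gate, store, auth, relay, shard]
Visit gate → queue [store, auth, relay, shard]
Visit store → queue [auth, relay, shard]
Visit auth → queue [relay, shard]
Visit relay → queue [shard]
Visit shard → queue []

Visit order: ingest, worker, node, ledger, index, back, agent, root, proxy, mesh, leaf, peer, broker, bridge, queue, router, gate, store, auth, relay, shard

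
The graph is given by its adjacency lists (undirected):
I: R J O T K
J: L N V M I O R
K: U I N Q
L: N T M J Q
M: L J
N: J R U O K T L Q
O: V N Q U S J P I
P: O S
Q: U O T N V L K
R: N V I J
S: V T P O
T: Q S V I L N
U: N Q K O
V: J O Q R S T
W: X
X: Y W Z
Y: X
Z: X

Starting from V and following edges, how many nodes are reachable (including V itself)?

BFS from V visits: V, J, O, Q, R, S, T, I, L, M, N, P, U, K
Reachable nodes: 14 of 18 total.

14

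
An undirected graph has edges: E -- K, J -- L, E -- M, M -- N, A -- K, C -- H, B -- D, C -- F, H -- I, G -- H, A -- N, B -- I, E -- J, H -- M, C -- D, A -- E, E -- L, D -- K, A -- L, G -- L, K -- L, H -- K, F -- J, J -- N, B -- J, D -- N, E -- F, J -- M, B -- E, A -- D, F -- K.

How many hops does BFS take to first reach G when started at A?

2

Level 0: A
Level 1: D, E, K, L, N
Level 2: B, C, F, G, H, J, M
Level 3: I
G first appears at level 2.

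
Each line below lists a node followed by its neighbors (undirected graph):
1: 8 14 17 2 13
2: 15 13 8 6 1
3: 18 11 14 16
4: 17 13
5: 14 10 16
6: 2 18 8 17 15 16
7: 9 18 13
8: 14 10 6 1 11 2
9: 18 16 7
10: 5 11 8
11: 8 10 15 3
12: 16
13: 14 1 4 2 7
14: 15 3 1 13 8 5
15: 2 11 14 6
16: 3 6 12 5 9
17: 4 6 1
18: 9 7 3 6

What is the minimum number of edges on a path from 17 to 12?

3

Level 0: 17
Level 1: 1, 4, 6
Level 2: 2, 8, 13, 14, 15, 16, 18
Level 3: 3, 5, 7, 9, 10, 11, 12
12 first appears at level 3.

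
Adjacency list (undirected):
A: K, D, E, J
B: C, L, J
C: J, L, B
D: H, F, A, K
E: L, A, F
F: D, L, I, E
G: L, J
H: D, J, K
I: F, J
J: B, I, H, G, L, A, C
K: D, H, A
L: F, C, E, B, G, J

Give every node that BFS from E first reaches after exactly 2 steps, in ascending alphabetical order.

Level 0: E
Level 1: A, F, L
Level 2: B, C, D, G, I, J, K
Level 3: H

B, C, D, G, I, J, K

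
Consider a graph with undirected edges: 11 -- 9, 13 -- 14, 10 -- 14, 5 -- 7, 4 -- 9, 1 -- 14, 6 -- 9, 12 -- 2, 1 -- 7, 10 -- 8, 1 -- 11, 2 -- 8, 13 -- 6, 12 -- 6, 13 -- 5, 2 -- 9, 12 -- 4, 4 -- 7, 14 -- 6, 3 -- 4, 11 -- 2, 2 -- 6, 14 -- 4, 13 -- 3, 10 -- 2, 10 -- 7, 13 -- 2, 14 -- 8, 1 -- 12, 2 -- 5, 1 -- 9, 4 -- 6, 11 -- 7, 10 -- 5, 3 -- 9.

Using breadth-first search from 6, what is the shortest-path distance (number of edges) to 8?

Level 0: 6
Level 1: 2, 4, 9, 12, 13, 14
Level 2: 1, 3, 5, 7, 8, 10, 11
8 first appears at level 2.

2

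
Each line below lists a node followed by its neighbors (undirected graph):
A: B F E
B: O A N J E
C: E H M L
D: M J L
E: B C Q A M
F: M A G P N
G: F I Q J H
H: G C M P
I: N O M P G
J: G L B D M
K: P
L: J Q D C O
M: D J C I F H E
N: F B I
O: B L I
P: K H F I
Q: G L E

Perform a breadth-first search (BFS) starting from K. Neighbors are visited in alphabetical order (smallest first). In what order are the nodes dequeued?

K, P, F, H, I, A, G, M, N, C, O, B, E, J, Q, D, L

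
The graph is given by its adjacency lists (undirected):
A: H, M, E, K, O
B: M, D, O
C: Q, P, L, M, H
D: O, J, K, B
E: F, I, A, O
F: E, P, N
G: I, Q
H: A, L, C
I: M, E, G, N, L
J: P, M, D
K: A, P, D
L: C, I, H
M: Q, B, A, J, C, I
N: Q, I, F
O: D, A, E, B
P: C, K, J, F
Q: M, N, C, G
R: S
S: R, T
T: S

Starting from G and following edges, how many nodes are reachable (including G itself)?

BFS from G visits: G, I, Q, E, L, M, N, C, A, F, O, H, B, J, P, K, D
Reachable nodes: 17 of 20 total.

17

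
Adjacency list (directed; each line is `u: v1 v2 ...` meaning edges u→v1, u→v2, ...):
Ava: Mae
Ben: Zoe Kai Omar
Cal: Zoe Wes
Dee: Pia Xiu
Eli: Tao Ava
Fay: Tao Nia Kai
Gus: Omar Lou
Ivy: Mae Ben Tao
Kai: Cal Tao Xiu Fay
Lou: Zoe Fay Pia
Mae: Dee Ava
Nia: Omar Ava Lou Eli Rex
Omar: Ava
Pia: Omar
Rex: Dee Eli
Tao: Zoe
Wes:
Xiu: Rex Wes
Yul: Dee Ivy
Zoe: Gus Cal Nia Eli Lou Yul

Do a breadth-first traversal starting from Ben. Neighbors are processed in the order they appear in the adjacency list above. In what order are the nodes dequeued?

Ben, Zoe, Kai, Omar, Gus, Cal, Nia, Eli, Lou, Yul, Tao, Xiu, Fay, Ava, Wes, Rex, Pia, Dee, Ivy, Mae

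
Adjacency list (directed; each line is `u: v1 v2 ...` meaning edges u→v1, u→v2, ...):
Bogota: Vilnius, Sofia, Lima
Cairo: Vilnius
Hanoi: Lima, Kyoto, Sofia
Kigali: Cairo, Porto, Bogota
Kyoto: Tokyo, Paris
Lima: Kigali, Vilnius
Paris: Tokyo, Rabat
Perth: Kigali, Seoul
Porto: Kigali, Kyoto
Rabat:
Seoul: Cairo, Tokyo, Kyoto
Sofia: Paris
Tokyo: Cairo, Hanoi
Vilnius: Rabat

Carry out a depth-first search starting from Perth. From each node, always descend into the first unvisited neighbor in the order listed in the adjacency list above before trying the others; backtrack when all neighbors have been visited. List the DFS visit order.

Perth -> Kigali -> Cairo -> Vilnius -> Rabat -> Porto -> Kyoto -> Tokyo -> Hanoi -> Lima -> Sofia -> Paris -> Bogota -> Seoul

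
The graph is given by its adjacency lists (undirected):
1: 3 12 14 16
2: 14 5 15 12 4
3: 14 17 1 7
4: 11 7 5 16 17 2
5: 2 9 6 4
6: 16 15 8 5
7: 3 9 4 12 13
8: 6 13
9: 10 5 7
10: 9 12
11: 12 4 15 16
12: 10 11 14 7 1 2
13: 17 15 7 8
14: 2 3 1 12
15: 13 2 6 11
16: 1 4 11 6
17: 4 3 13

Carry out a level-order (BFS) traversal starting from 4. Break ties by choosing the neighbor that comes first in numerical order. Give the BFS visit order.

Visit 4; enqueue 2, 5, 7, 11, 16, 17 → queue [2, 5, 7, 11, 16, 17]
Visit 2; enqueue 12, 14, 15 → queue [5, 7, 11, 16, 17, 12, 14, 15]
Visit 5; enqueue 6, 9 → queue [7, 11, 16, 17, 12, 14, 15, 6, 9]
Visit 7; enqueue 3, 13 → queue [11, 16, 17, 12, 14, 15, 6, 9, 3, 13]
Visit 11 → queue [16, 17, 12, 14, 15, 6, 9, 3, 13]
Visit 16; enqueue 1 → queue [17, 12, 14, 15, 6, 9, 3, 13, 1]
Visit 17 → queue [12, 14, 15, 6, 9, 3, 13, 1]
Visit 12; enqueue 10 → queue [14, 15, 6, 9, 3, 13, 1, 10]
Visit 14 → queue [15, 6, 9, 3, 13, 1, 10]
Visit 15 → queue [6, 9, 3, 13, 1, 10]
Visit 6; enqueue 8 → queue [9, 3, 13, 1, 10, 8]
Visit 9 → queue [3, 13, 1, 10, 8]
Visit 3 → queue [13, 1, 10, 8]
Visit 13 → queue [1, 10, 8]
Visit 1 → queue [10, 8]
Visit 10 → queue [8]
Visit 8 → queue []

4, 2, 5, 7, 11, 16, 17, 12, 14, 15, 6, 9, 3, 13, 1, 10, 8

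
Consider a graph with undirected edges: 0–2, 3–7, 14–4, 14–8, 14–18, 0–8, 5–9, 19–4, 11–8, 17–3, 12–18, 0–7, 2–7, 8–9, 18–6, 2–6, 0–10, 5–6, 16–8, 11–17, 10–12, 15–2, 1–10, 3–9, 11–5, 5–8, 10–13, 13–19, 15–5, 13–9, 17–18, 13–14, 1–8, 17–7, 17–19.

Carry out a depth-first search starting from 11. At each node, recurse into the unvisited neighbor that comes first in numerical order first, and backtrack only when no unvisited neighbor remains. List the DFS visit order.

Visit 11
11 → 5
5 → 6
6 → 2
2 → 0
0 → 7
7 → 3
3 → 9
9 → 8
8 → 1
1 → 10
10 → 12
12 → 18
18 → 14
14 → 4
4 → 19
19 → 13
19 → 17
8 → 16
2 → 15

11, 5, 6, 2, 0, 7, 3, 9, 8, 1, 10, 12, 18, 14, 4, 19, 13, 17, 16, 15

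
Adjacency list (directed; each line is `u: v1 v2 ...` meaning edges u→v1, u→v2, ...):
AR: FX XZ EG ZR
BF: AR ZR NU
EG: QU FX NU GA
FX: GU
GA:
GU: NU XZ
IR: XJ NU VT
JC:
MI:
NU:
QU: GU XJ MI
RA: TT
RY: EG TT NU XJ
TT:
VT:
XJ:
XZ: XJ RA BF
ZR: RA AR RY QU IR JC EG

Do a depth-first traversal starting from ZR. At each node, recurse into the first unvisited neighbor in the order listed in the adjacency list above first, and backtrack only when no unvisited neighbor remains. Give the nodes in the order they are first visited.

ZR, RA, TT, AR, FX, GU, NU, XZ, XJ, BF, EG, QU, MI, GA, RY, IR, VT, JC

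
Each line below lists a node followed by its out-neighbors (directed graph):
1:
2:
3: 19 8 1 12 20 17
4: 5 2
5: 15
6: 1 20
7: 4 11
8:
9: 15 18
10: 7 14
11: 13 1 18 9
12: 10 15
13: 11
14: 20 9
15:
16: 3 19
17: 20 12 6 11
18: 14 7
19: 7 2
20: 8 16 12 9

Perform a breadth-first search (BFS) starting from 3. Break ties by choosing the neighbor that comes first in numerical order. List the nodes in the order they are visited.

3 -> 1 -> 8 -> 12 -> 17 -> 19 -> 20 -> 10 -> 15 -> 6 -> 11 -> 2 -> 7 -> 9 -> 16 -> 14 -> 13 -> 18 -> 4 -> 5

Visit 3; enqueue 1, 8, 12, 17, 19, 20 → queue [1, 8, 12, 17, 19, 20]
Visit 1 → queue [8, 12, 17, 19, 20]
Visit 8 → queue [12, 17, 19, 20]
Visit 12; enqueue 10, 15 → queue [17, 19, 20, 10, 15]
Visit 17; enqueue 6, 11 → queue [19, 20, 10, 15, 6, 11]
Visit 19; enqueue 2, 7 → queue [20, 10, 15, 6, 11, 2, 7]
Visit 20; enqueue 9, 16 → queue [10, 15, 6, 11, 2, 7, 9, 16]
Visit 10; enqueue 14 → queue [15, 6, 11, 2, 7, 9, 16, 14]
Visit 15 → queue [6, 11, 2, 7, 9, 16, 14]
Visit 6 → queue [11, 2, 7, 9, 16, 14]
Visit 11; enqueue 13, 18 → queue [2, 7, 9, 16, 14, 13, 18]
Visit 2 → queue [7, 9, 16, 14, 13, 18]
Visit 7; enqueue 4 → queue [9, 16, 14, 13, 18, 4]
Visit 9 → queue [16, 14, 13, 18, 4]
Visit 16 → queue [14, 13, 18, 4]
Visit 14 → queue [13, 18, 4]
Visit 13 → queue [18, 4]
Visit 18 → queue [4]
Visit 4; enqueue 5 → queue [5]
Visit 5 → queue []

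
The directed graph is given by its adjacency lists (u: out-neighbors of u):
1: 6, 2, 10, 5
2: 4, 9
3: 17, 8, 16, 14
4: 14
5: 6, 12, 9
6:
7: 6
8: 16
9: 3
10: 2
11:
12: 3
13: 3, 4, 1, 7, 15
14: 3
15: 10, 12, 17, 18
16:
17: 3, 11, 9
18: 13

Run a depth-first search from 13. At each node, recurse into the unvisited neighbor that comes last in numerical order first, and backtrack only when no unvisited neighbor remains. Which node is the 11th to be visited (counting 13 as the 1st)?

12

Visit 13
13 → 15
15 → 18
15 → 17
17 → 11
17 → 9
9 → 3
3 → 16
3 → 14
3 → 8
15 → 12
15 → 10
10 → 2
2 → 4
13 → 7
7 → 6
13 → 1
1 → 5

Visit order: 13, 15, 18, 17, 11, 9, 3, 16, 14, 8, 12, 10, 2, 4, 7, 6, 1, 5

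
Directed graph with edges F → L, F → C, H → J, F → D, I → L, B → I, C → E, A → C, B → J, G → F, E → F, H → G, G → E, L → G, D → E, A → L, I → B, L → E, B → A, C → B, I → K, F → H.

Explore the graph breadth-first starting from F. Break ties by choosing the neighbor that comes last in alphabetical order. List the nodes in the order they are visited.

F -> L -> H -> D -> C -> G -> E -> J -> B -> I -> A -> K

Visit F; enqueue L, H, D, C → queue [L, H, D, C]
Visit L; enqueue G, E → queue [H, D, C, G, E]
Visit H; enqueue J → queue [D, C, G, E, J]
Visit D → queue [C, G, E, J]
Visit C; enqueue B → queue [G, E, J, B]
Visit G → queue [E, J, B]
Visit E → queue [J, B]
Visit J → queue [B]
Visit B; enqueue I, A → queue [I, A]
Visit I; enqueue K → queue [A, K]
Visit A → queue [K]
Visit K → queue []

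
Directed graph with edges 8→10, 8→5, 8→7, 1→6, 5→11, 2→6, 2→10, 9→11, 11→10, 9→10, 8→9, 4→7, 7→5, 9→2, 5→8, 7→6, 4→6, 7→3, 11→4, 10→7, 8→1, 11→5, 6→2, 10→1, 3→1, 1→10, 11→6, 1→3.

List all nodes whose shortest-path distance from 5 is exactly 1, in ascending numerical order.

8, 11

Level 0: 5
Level 1: 8, 11
Level 2: 1, 4, 6, 7, 9, 10
Level 3: 2, 3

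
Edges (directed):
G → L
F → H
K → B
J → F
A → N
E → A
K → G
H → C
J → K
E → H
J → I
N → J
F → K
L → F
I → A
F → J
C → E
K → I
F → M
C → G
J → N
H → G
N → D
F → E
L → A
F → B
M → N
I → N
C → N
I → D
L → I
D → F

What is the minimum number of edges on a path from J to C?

3

Level 0: J
Level 1: F, I, K, N
Level 2: A, B, D, E, G, H, M
Level 3: C, L
C first appears at level 3.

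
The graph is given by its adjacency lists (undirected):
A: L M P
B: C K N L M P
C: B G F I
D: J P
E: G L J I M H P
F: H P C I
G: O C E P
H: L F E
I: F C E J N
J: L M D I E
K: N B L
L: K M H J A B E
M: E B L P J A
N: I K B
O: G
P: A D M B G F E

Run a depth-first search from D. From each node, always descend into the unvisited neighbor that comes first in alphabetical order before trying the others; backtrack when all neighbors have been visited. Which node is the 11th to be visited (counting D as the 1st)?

P

Visit D
D → J
J → E
E → G
G → C
C → B
B → K
K → L
L → A
A → M
M → P
P → F
F → H
F → I
I → N
G → O

Visit order: D, J, E, G, C, B, K, L, A, M, P, F, H, I, N, O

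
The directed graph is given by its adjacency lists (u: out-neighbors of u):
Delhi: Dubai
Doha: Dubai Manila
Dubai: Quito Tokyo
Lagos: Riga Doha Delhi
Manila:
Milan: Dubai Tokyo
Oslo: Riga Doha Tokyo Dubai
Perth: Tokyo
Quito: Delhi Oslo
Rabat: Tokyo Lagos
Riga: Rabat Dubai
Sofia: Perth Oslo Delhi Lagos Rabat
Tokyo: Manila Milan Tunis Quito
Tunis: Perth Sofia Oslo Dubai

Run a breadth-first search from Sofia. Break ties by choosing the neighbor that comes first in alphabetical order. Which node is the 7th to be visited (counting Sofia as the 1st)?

Dubai

Visit Sofia; enqueue Delhi, Lagos, Oslo, Perth, Rabat → queue [Delhi, Lagos, Oslo, Perth, Rabat]
Visit Delhi; enqueue Dubai → queue [Lagos, Oslo, Perth, Rabat, Dubai]
Visit Lagos; enqueue Doha, Riga → queue [Oslo, Perth, Rabat, Dubai, Doha, Riga]
Visit Oslo; enqueue Tokyo → queue [Perth, Rabat, Dubai, Doha, Riga, Tokyo]
Visit Perth → queue [Rabat, Dubai, Doha, Riga, Tokyo]
Visit Rabat → queue [Dubai, Doha, Riga, Tokyo]
Visit Dubai; enqueue Quito → queue [Doha, Riga, Tokyo, Quito]
Visit Doha; enqueue Manila → queue [Riga, Tokyo, Quito, Manila]
Visit Riga → queue [Tokyo, Quito, Manila]
Visit Tokyo; enqueue Milan, Tunis → queue [Quito, Manila, Milan, Tunis]
Visit Quito → queue [Manila, Milan, Tunis]
Visit Manila → queue [Milan, Tunis]
Visit Milan → queue [Tunis]
Visit Tunis → queue []

Visit order: Sofia, Delhi, Lagos, Oslo, Perth, Rabat, Dubai, Doha, Riga, Tokyo, Quito, Manila, Milan, Tunis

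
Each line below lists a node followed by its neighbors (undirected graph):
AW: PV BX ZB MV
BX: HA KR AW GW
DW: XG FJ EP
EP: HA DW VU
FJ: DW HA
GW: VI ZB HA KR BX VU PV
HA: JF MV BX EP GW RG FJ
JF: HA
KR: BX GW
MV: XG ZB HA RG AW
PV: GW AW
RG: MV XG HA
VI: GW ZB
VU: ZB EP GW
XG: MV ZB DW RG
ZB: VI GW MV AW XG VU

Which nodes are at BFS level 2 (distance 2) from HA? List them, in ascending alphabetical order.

Level 0: HA
Level 1: BX, EP, FJ, GW, JF, MV, RG
Level 2: AW, DW, KR, PV, VI, VU, XG, ZB

AW, DW, KR, PV, VI, VU, XG, ZB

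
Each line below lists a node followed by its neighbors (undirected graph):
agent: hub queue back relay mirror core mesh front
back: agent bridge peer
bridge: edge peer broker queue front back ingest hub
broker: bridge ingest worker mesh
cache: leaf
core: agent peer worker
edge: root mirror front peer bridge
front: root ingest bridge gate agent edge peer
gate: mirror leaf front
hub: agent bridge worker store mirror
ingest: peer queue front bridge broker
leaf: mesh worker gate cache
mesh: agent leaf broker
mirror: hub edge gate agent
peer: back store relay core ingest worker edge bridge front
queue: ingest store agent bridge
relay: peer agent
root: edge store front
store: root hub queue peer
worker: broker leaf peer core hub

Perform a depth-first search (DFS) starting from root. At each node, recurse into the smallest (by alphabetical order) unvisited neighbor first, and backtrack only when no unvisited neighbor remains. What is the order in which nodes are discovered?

root -> edge -> bridge -> back -> agent -> core -> peer -> front -> gate -> leaf -> cache -> mesh -> broker -> ingest -> queue -> store -> hub -> mirror -> worker -> relay

Visit root
root → edge
edge → bridge
bridge → back
back → agent
agent → core
core → peer
peer → front
front → gate
gate → leaf
leaf → cache
leaf → mesh
mesh → broker
broker → ingest
ingest → queue
queue → store
store → hub
hub → mirror
hub → worker
peer → relay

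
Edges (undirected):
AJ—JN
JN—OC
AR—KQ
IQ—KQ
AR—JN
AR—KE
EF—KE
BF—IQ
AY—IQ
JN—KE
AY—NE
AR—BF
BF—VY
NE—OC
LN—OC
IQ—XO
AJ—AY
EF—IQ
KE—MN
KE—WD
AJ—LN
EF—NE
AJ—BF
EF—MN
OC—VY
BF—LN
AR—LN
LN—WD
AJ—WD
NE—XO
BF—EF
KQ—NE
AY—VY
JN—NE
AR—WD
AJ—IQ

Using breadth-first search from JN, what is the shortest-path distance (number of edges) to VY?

2

Level 0: JN
Level 1: AJ, AR, KE, NE, OC
Level 2: AY, BF, EF, IQ, KQ, LN, MN, VY, WD, XO
VY first appears at level 2.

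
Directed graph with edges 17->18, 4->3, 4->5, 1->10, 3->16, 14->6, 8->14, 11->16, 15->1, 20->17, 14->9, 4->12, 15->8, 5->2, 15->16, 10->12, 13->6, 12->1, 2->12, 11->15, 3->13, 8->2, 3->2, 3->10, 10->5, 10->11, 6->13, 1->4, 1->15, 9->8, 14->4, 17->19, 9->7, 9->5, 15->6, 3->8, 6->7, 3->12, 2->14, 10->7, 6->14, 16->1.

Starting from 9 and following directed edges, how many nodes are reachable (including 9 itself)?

16

BFS from 9 visits: 9, 5, 7, 8, 2, 14, 12, 4, 6, 1, 3, 13, 10, 15, 16, 11
Reachable nodes: 16 of 20 total.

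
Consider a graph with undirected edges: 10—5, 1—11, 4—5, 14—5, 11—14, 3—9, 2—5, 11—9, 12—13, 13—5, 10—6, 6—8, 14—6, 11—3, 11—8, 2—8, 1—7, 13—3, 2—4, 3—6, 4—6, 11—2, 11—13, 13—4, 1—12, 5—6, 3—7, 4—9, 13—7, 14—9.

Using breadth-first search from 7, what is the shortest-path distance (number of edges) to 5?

2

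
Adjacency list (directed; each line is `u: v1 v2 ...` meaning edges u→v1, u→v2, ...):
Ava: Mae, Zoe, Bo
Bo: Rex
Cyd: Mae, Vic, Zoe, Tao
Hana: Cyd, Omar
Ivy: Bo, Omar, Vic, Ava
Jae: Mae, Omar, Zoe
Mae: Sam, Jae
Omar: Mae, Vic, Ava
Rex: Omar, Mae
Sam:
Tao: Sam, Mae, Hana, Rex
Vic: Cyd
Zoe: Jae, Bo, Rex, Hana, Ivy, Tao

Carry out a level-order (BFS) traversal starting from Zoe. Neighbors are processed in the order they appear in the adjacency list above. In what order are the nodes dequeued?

Zoe → Jae → Bo → Rex → Hana → Ivy → Tao → Mae → Omar → Cyd → Vic → Ava → Sam

Visit Zoe; enqueue Jae, Bo, Rex, Hana, Ivy, Tao → queue [Jae, Bo, Rex, Hana, Ivy, Tao]
Visit Jae; enqueue Mae, Omar → queue [Bo, Rex, Hana, Ivy, Tao, Mae, Omar]
Visit Bo → queue [Rex, Hana, Ivy, Tao, Mae, Omar]
Visit Rex → queue [Hana, Ivy, Tao, Mae, Omar]
Visit Hana; enqueue Cyd → queue [Ivy, Tao, Mae, Omar, Cyd]
Visit Ivy; enqueue Vic, Ava → queue [Tao, Mae, Omar, Cyd, Vic, Ava]
Visit Tao; enqueue Sam → queue [Mae, Omar, Cyd, Vic, Ava, Sam]
Visit Mae → queue [Omar, Cyd, Vic, Ava, Sam]
Visit Omar → queue [Cyd, Vic, Ava, Sam]
Visit Cyd → queue [Vic, Ava, Sam]
Visit Vic → queue [Ava, Sam]
Visit Ava → queue [Sam]
Visit Sam → queue []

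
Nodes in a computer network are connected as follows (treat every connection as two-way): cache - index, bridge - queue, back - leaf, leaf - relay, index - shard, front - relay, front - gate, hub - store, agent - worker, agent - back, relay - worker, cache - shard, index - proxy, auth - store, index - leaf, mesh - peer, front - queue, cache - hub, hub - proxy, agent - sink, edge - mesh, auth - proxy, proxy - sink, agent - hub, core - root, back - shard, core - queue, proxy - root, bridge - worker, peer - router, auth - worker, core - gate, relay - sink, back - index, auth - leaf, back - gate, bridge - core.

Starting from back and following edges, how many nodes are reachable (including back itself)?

19

BFS from back visits: back, shard, leaf, index, gate, agent, cache, relay, auth, proxy, front, core, worker, sink, hub, store, root, queue, bridge
Reachable nodes: 19 of 23 total.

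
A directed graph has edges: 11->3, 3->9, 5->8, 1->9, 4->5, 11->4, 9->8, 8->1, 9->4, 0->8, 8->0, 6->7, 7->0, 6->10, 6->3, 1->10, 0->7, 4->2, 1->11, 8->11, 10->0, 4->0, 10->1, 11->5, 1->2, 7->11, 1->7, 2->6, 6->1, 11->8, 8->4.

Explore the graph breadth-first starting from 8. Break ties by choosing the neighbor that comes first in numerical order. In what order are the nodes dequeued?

8 0 1 4 11 7 2 9 10 5 3 6

Visit 8; enqueue 0, 1, 4, 11 → queue [0, 1, 4, 11]
Visit 0; enqueue 7 → queue [1, 4, 11, 7]
Visit 1; enqueue 2, 9, 10 → queue [4, 11, 7, 2, 9, 10]
Visit 4; enqueue 5 → queue [11, 7, 2, 9, 10, 5]
Visit 11; enqueue 3 → queue [7, 2, 9, 10, 5, 3]
Visit 7 → queue [2, 9, 10, 5, 3]
Visit 2; enqueue 6 → queue [9, 10, 5, 3, 6]
Visit 9 → queue [10, 5, 3, 6]
Visit 10 → queue [5, 3, 6]
Visit 5 → queue [3, 6]
Visit 3 → queue [6]
Visit 6 → queue []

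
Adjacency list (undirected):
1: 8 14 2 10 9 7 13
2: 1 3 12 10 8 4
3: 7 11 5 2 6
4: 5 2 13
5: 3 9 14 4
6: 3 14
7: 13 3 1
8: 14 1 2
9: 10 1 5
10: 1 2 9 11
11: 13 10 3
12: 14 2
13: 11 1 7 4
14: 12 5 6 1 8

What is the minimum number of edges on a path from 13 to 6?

Level 0: 13
Level 1: 1, 4, 7, 11
Level 2: 2, 3, 5, 8, 9, 10, 14
Level 3: 6, 12
6 first appears at level 3.

3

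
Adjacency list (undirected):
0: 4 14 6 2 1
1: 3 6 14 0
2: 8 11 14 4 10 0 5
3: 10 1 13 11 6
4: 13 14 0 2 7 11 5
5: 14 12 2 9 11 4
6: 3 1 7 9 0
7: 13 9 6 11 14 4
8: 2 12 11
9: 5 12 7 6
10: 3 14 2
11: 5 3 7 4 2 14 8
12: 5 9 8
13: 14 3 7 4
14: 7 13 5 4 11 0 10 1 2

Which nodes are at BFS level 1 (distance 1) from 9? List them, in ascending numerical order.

5, 6, 7, 12

Level 0: 9
Level 1: 5, 6, 7, 12
Level 2: 0, 1, 2, 3, 4, 8, 11, 13, 14
Level 3: 10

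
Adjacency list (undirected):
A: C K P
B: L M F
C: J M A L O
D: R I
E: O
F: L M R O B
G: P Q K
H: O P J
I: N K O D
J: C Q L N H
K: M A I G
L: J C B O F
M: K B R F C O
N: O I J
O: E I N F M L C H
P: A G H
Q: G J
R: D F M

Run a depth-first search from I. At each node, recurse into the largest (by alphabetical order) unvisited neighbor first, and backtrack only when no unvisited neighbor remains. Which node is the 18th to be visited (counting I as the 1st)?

E

Visit I
I → O
O → N
N → J
J → Q
Q → G
G → P
P → H
P → A
A → K
K → M
M → R
R → F
F → L
L → C
L → B
R → D
O → E

Visit order: I, O, N, J, Q, G, P, H, A, K, M, R, F, L, C, B, D, E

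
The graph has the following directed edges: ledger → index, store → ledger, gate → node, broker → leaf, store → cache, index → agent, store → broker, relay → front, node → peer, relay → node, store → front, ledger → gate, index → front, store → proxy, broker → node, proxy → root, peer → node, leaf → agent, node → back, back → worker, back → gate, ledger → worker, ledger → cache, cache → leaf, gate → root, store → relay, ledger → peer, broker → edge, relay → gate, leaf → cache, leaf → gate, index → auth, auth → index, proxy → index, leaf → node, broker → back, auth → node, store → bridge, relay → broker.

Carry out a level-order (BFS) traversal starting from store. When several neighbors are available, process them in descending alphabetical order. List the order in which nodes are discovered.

Visit store; enqueue relay, proxy, ledger, front, cache, broker, bridge → queue [relay, proxy, ledger, front, cache, broker, bridge]
Visit relay; enqueue node, gate → queue [proxy, ledger, front, cache, broker, bridge, node, gate]
Visit proxy; enqueue root, index → queue [ledger, front, cache, broker, bridge, node, gate, root, index]
Visit ledger; enqueue worker, peer → queue [front, cache, broker, bridge, node, gate, root, index, worker, peer]
Visit front → queue [cache, broker, bridge, node, gate, root, index, worker, peer]
Visit cache; enqueue leaf → queue [broker, bridge, node, gate, root, index, worker, peer, leaf]
Visit broker; enqueue edge, back → queue [bridge, node, gate, root, index, worker, peer, leaf, edge, back]
Visit bridge → queue [node, gate, root, index, worker, peer, leaf, edge, back]
Visit node → queue [gate, root, index, worker, peer, leaf, edge, back]
Visit gate → queue [root, index, worker, peer, leaf, edge, back]
Visit root → queue [index, worker, peer, leaf, edge, back]
Visit index; enqueue auth, agent → queue [worker, peer, leaf, edge, back, auth, agent]
Visit worker → queue [peer, leaf, edge, back, auth, agent]
Visit peer → queue [leaf, edge, back, auth, agent]
Visit leaf → queue [edge, back, auth, agent]
Visit edge → queue [back, auth, agent]
Visit back → queue [auth, agent]
Visit auth → queue [agent]
Visit agent → queue []

store, relay, proxy, ledger, front, cache, broker, bridge, node, gate, root, index, worker, peer, leaf, edge, back, auth, agent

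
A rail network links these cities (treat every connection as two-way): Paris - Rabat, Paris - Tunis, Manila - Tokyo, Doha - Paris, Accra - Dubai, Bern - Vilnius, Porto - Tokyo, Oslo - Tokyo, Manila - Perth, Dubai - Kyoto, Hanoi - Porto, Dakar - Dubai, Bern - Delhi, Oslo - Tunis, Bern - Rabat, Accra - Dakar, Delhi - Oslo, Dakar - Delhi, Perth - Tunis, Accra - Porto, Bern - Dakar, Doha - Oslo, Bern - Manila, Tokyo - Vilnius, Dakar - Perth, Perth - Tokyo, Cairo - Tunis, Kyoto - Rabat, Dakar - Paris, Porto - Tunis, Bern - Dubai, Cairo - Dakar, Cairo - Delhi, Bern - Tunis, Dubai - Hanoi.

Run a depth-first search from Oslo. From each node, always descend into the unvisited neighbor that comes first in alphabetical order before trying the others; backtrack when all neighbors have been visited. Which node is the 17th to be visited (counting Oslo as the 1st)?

Visit Oslo
Oslo → Delhi
Delhi → Bern
Bern → Dakar
Dakar → Accra
Accra → Dubai
Dubai → Hanoi
Hanoi → Porto
Porto → Tokyo
Tokyo → Manila
Manila → Perth
Perth → Tunis
Tunis → Cairo
Tunis → Paris
Paris → Doha
Paris → Rabat
Rabat → Kyoto
Tokyo → Vilnius

Visit order: Oslo, Delhi, Bern, Dakar, Accra, Dubai, Hanoi, Porto, Tokyo, Manila, Perth, Tunis, Cairo, Paris, Doha, Rabat, Kyoto, Vilnius

Kyoto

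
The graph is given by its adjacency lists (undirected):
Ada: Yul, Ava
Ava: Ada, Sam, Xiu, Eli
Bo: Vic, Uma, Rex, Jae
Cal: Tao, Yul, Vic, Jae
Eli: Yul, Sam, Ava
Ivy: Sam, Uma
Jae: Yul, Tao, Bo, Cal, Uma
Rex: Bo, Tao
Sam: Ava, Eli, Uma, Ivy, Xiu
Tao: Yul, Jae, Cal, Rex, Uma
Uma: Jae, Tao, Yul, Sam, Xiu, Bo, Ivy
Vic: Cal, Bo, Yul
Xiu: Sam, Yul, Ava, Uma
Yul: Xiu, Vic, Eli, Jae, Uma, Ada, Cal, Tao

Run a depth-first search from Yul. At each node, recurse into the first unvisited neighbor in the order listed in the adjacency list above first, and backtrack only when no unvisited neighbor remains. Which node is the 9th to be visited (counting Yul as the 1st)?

Tao

Visit Yul
Yul → Xiu
Xiu → Sam
Sam → Ava
Ava → Ada
Ava → Eli
Sam → Uma
Uma → Jae
Jae → Tao
Tao → Cal
Cal → Vic
Vic → Bo
Bo → Rex
Uma → Ivy

Visit order: Yul, Xiu, Sam, Ava, Ada, Eli, Uma, Jae, Tao, Cal, Vic, Bo, Rex, Ivy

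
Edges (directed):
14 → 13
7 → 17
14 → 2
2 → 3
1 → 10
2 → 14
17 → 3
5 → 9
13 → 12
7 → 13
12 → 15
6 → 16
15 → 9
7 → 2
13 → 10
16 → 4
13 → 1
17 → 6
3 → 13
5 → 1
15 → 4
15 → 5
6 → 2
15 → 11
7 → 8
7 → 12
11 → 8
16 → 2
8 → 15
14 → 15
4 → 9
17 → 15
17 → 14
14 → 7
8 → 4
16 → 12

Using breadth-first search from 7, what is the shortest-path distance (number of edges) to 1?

2

Level 0: 7
Level 1: 2, 8, 12, 13, 17
Level 2: 1, 3, 4, 6, 10, 14, 15
Level 3: 5, 9, 11, 16
1 first appears at level 2.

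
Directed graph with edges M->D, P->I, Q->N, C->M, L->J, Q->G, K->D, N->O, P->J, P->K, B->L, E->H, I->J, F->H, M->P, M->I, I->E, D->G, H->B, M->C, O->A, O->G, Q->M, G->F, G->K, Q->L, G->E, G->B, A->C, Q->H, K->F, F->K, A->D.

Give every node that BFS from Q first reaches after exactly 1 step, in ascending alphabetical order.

G, H, L, M, N

Level 0: Q
Level 1: G, H, L, M, N
Level 2: B, C, D, E, F, I, J, K, O, P
Level 3: A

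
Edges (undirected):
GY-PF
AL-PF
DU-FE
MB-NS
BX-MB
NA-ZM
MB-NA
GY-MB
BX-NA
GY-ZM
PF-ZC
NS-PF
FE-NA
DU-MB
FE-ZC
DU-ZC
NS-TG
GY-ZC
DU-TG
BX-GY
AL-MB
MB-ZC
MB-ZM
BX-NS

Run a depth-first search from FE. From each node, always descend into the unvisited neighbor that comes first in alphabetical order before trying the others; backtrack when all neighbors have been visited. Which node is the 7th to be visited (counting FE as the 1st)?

BX

Visit FE
FE → DU
DU → MB
MB → AL
AL → PF
PF → GY
GY → BX
BX → NA
NA → ZM
BX → NS
NS → TG
GY → ZC

Visit order: FE, DU, MB, AL, PF, GY, BX, NA, ZM, NS, TG, ZC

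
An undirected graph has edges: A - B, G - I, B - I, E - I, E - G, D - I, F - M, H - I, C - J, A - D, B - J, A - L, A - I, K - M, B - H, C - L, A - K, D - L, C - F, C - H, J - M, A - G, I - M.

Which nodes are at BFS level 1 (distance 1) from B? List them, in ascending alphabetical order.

A, H, I, J

Level 0: B
Level 1: A, H, I, J
Level 2: C, D, E, G, K, L, M
Level 3: F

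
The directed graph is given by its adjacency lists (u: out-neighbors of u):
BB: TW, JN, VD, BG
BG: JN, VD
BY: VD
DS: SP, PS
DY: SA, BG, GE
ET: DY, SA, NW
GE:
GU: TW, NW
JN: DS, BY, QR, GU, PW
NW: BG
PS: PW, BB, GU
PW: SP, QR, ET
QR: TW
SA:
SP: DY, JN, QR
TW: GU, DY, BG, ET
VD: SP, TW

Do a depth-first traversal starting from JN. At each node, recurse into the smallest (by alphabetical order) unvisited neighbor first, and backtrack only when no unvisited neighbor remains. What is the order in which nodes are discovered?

JN -> BY -> VD -> SP -> DY -> BG -> GE -> SA -> QR -> TW -> ET -> NW -> GU -> DS -> PS -> BB -> PW

Visit JN
JN → BY
BY → VD
VD → SP
SP → DY
DY → BG
DY → GE
DY → SA
SP → QR
QR → TW
TW → ET
ET → NW
TW → GU
JN → DS
DS → PS
PS → BB
PS → PW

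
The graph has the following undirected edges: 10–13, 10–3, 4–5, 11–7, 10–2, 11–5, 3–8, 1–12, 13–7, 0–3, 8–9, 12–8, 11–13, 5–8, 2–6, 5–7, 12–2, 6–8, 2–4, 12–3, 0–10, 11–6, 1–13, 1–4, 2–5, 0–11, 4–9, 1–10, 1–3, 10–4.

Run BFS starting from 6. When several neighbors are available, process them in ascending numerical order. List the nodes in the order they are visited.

6 2 8 11 4 5 10 12 3 9 0 7 13 1

Visit 6; enqueue 2, 8, 11 → queue [2, 8, 11]
Visit 2; enqueue 4, 5, 10, 12 → queue [8, 11, 4, 5, 10, 12]
Visit 8; enqueue 3, 9 → queue [11, 4, 5, 10, 12, 3, 9]
Visit 11; enqueue 0, 7, 13 → queue [4, 5, 10, 12, 3, 9, 0, 7, 13]
Visit 4; enqueue 1 → queue [5, 10, 12, 3, 9, 0, 7, 13, 1]
Visit 5 → queue [10, 12, 3, 9, 0, 7, 13, 1]
Visit 10 → queue [12, 3, 9, 0, 7, 13, 1]
Visit 12 → queue [3, 9, 0, 7, 13, 1]
Visit 3 → queue [9, 0, 7, 13, 1]
Visit 9 → queue [0, 7, 13, 1]
Visit 0 → queue [7, 13, 1]
Visit 7 → queue [13, 1]
Visit 13 → queue [1]
Visit 1 → queue []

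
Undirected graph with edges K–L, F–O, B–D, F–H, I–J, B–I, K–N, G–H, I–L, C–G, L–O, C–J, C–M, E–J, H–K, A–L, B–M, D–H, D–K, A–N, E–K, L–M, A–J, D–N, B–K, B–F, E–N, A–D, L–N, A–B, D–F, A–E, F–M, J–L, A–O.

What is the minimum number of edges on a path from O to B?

2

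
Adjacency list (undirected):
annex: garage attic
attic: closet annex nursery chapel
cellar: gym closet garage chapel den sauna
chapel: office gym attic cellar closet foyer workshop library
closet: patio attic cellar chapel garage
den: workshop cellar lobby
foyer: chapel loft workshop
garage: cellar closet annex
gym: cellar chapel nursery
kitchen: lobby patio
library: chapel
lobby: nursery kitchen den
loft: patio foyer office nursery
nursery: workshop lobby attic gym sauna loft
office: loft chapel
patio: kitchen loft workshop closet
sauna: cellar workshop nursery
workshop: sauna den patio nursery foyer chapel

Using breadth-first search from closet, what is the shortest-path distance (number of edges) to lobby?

3

Level 0: closet
Level 1: attic, cellar, chapel, garage, patio
Level 2: annex, den, foyer, gym, kitchen, library, loft, nursery, office, sauna, workshop
Level 3: lobby
lobby first appears at level 3.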